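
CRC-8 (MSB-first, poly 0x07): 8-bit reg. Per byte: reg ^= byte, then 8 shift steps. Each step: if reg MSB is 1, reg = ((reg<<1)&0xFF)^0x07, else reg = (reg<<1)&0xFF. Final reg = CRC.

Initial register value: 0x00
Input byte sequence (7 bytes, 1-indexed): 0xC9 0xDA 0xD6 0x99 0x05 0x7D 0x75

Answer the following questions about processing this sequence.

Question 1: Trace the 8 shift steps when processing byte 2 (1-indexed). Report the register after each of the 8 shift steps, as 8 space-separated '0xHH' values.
After byte 1 (0xC9): reg=0x71
Register before byte 2: 0x71
After XOR with byte 0xDA: 0xAB

Answer: 0x51 0xA2 0x43 0x86 0x0B 0x16 0x2C 0x58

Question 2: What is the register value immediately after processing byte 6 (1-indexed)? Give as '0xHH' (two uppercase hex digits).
After byte 1 (0xC9): reg=0x71
After byte 2 (0xDA): reg=0x58
After byte 3 (0xD6): reg=0xA3
After byte 4 (0x99): reg=0xA6
After byte 5 (0x05): reg=0x60
After byte 6 (0x7D): reg=0x53

Answer: 0x53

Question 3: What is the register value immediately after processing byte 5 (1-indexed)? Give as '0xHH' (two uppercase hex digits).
Answer: 0x60

Derivation:
After byte 1 (0xC9): reg=0x71
After byte 2 (0xDA): reg=0x58
After byte 3 (0xD6): reg=0xA3
After byte 4 (0x99): reg=0xA6
After byte 5 (0x05): reg=0x60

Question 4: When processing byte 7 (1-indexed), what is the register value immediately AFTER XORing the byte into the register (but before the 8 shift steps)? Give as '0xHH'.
Answer: 0x26

Derivation:
Register before byte 7: 0x53
Byte 7: 0x75
0x53 XOR 0x75 = 0x26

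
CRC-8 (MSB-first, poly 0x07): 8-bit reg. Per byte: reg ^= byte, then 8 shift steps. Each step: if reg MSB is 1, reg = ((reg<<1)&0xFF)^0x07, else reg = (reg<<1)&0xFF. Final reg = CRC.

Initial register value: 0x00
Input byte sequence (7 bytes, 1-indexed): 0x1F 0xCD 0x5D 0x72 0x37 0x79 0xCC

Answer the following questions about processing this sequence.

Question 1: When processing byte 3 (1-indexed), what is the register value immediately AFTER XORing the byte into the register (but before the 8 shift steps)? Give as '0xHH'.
Register before byte 3: 0xF9
Byte 3: 0x5D
0xF9 XOR 0x5D = 0xA4

Answer: 0xA4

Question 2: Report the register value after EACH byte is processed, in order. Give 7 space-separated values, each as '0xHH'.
0x5D 0xF9 0x75 0x15 0xEE 0xEC 0xE0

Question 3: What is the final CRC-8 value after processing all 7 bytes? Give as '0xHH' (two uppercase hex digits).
Answer: 0xE0

Derivation:
After byte 1 (0x1F): reg=0x5D
After byte 2 (0xCD): reg=0xF9
After byte 3 (0x5D): reg=0x75
After byte 4 (0x72): reg=0x15
After byte 5 (0x37): reg=0xEE
After byte 6 (0x79): reg=0xEC
After byte 7 (0xCC): reg=0xE0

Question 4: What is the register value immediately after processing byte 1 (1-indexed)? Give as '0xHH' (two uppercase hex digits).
After byte 1 (0x1F): reg=0x5D

Answer: 0x5D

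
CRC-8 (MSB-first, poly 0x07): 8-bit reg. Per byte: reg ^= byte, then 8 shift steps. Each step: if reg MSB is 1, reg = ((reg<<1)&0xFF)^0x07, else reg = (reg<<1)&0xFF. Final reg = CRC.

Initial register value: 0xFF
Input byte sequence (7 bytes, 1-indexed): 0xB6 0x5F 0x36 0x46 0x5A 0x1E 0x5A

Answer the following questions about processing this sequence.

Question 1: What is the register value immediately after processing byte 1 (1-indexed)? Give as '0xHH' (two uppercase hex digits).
Answer: 0xF8

Derivation:
After byte 1 (0xB6): reg=0xF8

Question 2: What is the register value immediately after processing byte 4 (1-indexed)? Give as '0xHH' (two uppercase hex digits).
Answer: 0x0C

Derivation:
After byte 1 (0xB6): reg=0xF8
After byte 2 (0x5F): reg=0x7C
After byte 3 (0x36): reg=0xF1
After byte 4 (0x46): reg=0x0C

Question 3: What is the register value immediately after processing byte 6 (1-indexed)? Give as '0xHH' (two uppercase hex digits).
Answer: 0x28

Derivation:
After byte 1 (0xB6): reg=0xF8
After byte 2 (0x5F): reg=0x7C
After byte 3 (0x36): reg=0xF1
After byte 4 (0x46): reg=0x0C
After byte 5 (0x5A): reg=0xA5
After byte 6 (0x1E): reg=0x28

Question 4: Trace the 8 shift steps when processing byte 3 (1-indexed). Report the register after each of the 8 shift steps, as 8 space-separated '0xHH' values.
After byte 1 (0xB6): reg=0xF8
After byte 2 (0x5F): reg=0x7C
Register before byte 3: 0x7C
After XOR with byte 0x36: 0x4A

Answer: 0x94 0x2F 0x5E 0xBC 0x7F 0xFE 0xFB 0xF1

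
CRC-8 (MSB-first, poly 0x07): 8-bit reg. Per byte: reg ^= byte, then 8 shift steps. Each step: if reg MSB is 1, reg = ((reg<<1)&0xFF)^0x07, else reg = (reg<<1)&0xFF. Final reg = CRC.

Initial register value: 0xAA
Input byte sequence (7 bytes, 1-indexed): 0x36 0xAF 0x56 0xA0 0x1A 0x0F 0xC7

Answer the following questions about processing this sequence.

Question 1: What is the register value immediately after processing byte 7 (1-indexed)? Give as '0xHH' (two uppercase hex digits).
After byte 1 (0x36): reg=0xDD
After byte 2 (0xAF): reg=0x59
After byte 3 (0x56): reg=0x2D
After byte 4 (0xA0): reg=0xAA
After byte 5 (0x1A): reg=0x19
After byte 6 (0x0F): reg=0x62
After byte 7 (0xC7): reg=0x72

Answer: 0x72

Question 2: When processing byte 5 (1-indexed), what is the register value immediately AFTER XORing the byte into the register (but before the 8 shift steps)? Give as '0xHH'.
Answer: 0xB0

Derivation:
Register before byte 5: 0xAA
Byte 5: 0x1A
0xAA XOR 0x1A = 0xB0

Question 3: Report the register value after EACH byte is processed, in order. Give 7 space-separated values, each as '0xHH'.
0xDD 0x59 0x2D 0xAA 0x19 0x62 0x72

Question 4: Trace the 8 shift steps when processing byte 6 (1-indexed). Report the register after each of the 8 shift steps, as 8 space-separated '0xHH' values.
After byte 1 (0x36): reg=0xDD
After byte 2 (0xAF): reg=0x59
After byte 3 (0x56): reg=0x2D
After byte 4 (0xA0): reg=0xAA
After byte 5 (0x1A): reg=0x19
Register before byte 6: 0x19
After XOR with byte 0x0F: 0x16

Answer: 0x2C 0x58 0xB0 0x67 0xCE 0x9B 0x31 0x62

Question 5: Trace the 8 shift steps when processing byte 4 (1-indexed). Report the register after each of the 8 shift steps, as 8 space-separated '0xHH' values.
After byte 1 (0x36): reg=0xDD
After byte 2 (0xAF): reg=0x59
After byte 3 (0x56): reg=0x2D
Register before byte 4: 0x2D
After XOR with byte 0xA0: 0x8D

Answer: 0x1D 0x3A 0x74 0xE8 0xD7 0xA9 0x55 0xAA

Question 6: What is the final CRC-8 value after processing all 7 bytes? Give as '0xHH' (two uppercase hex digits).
After byte 1 (0x36): reg=0xDD
After byte 2 (0xAF): reg=0x59
After byte 3 (0x56): reg=0x2D
After byte 4 (0xA0): reg=0xAA
After byte 5 (0x1A): reg=0x19
After byte 6 (0x0F): reg=0x62
After byte 7 (0xC7): reg=0x72

Answer: 0x72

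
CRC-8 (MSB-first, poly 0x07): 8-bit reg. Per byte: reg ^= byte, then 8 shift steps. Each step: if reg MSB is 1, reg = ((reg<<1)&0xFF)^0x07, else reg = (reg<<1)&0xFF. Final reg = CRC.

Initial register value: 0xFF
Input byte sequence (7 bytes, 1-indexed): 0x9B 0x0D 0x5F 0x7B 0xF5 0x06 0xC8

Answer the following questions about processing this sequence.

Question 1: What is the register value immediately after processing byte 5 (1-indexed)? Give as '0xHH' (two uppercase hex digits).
Answer: 0x4E

Derivation:
After byte 1 (0x9B): reg=0x3B
After byte 2 (0x0D): reg=0x82
After byte 3 (0x5F): reg=0x1D
After byte 4 (0x7B): reg=0x35
After byte 5 (0xF5): reg=0x4E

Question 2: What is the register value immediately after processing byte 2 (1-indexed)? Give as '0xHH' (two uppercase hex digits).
Answer: 0x82

Derivation:
After byte 1 (0x9B): reg=0x3B
After byte 2 (0x0D): reg=0x82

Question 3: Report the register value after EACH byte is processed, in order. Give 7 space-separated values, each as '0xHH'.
0x3B 0x82 0x1D 0x35 0x4E 0xFF 0x85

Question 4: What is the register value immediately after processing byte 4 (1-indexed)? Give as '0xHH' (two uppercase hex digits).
After byte 1 (0x9B): reg=0x3B
After byte 2 (0x0D): reg=0x82
After byte 3 (0x5F): reg=0x1D
After byte 4 (0x7B): reg=0x35

Answer: 0x35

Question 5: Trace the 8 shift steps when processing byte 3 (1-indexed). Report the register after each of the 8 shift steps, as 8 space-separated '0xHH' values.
Answer: 0xBD 0x7D 0xFA 0xF3 0xE1 0xC5 0x8D 0x1D

Derivation:
After byte 1 (0x9B): reg=0x3B
After byte 2 (0x0D): reg=0x82
Register before byte 3: 0x82
After XOR with byte 0x5F: 0xDD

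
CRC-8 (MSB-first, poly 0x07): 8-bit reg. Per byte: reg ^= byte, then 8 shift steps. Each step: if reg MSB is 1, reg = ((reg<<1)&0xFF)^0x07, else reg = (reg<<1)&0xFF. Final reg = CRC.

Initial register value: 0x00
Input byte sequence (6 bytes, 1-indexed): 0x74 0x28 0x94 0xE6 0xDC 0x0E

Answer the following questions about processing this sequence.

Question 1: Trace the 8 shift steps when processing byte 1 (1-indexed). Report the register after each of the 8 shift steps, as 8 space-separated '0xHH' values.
Answer: 0xE8 0xD7 0xA9 0x55 0xAA 0x53 0xA6 0x4B

Derivation:
Register before byte 1: 0x00
After XOR with byte 0x74: 0x74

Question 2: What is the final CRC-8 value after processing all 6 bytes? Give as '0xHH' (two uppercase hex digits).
After byte 1 (0x74): reg=0x4B
After byte 2 (0x28): reg=0x2E
After byte 3 (0x94): reg=0x2F
After byte 4 (0xE6): reg=0x71
After byte 5 (0xDC): reg=0x4A
After byte 6 (0x0E): reg=0xDB

Answer: 0xDB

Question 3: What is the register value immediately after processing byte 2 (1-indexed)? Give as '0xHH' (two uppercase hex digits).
After byte 1 (0x74): reg=0x4B
After byte 2 (0x28): reg=0x2E

Answer: 0x2E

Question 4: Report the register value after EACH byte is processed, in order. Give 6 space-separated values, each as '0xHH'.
0x4B 0x2E 0x2F 0x71 0x4A 0xDB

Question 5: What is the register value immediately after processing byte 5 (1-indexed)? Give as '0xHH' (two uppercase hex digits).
Answer: 0x4A

Derivation:
After byte 1 (0x74): reg=0x4B
After byte 2 (0x28): reg=0x2E
After byte 3 (0x94): reg=0x2F
After byte 4 (0xE6): reg=0x71
After byte 5 (0xDC): reg=0x4A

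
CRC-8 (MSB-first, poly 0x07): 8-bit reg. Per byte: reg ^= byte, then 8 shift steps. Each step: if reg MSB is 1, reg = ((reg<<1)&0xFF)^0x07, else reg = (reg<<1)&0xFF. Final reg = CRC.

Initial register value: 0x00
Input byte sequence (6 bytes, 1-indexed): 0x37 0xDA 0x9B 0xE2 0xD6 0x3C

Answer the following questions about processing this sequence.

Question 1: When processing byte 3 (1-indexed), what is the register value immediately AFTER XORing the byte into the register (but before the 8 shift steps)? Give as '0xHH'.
Register before byte 3: 0x9A
Byte 3: 0x9B
0x9A XOR 0x9B = 0x01

Answer: 0x01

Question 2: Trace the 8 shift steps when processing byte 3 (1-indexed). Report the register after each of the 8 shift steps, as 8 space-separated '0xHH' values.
Answer: 0x02 0x04 0x08 0x10 0x20 0x40 0x80 0x07

Derivation:
After byte 1 (0x37): reg=0x85
After byte 2 (0xDA): reg=0x9A
Register before byte 3: 0x9A
After XOR with byte 0x9B: 0x01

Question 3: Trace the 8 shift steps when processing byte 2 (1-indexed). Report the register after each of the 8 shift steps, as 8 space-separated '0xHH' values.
Answer: 0xBE 0x7B 0xF6 0xEB 0xD1 0xA5 0x4D 0x9A

Derivation:
After byte 1 (0x37): reg=0x85
Register before byte 2: 0x85
After XOR with byte 0xDA: 0x5F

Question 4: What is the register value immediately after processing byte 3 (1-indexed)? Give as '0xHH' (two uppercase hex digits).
After byte 1 (0x37): reg=0x85
After byte 2 (0xDA): reg=0x9A
After byte 3 (0x9B): reg=0x07

Answer: 0x07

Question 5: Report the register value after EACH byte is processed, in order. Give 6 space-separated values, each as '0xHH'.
0x85 0x9A 0x07 0xB5 0x2E 0x7E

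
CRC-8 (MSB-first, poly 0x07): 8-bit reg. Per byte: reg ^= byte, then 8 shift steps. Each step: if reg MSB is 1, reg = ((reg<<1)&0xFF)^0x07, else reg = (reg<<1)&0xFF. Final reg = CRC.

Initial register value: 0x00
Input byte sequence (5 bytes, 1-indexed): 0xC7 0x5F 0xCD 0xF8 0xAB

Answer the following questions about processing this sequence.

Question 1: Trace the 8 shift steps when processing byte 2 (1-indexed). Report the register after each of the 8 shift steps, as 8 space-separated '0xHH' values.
After byte 1 (0xC7): reg=0x5B
Register before byte 2: 0x5B
After XOR with byte 0x5F: 0x04

Answer: 0x08 0x10 0x20 0x40 0x80 0x07 0x0E 0x1C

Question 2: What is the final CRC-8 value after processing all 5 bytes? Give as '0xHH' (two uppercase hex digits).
Answer: 0xA0

Derivation:
After byte 1 (0xC7): reg=0x5B
After byte 2 (0x5F): reg=0x1C
After byte 3 (0xCD): reg=0x39
After byte 4 (0xF8): reg=0x49
After byte 5 (0xAB): reg=0xA0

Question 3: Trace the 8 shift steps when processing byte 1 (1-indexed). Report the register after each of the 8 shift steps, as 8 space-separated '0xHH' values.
Register before byte 1: 0x00
After XOR with byte 0xC7: 0xC7

Answer: 0x89 0x15 0x2A 0x54 0xA8 0x57 0xAE 0x5B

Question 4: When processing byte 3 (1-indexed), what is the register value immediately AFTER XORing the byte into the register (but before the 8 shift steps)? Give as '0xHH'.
Answer: 0xD1

Derivation:
Register before byte 3: 0x1C
Byte 3: 0xCD
0x1C XOR 0xCD = 0xD1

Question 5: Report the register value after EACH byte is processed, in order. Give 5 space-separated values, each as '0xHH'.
0x5B 0x1C 0x39 0x49 0xA0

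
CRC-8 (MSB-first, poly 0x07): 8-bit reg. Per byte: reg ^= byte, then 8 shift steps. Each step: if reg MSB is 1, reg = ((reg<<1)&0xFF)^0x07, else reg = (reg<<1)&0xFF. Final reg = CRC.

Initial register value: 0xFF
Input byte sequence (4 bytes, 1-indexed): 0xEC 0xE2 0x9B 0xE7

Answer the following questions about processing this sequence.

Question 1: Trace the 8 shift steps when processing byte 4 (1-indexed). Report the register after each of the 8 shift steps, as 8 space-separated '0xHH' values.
After byte 1 (0xEC): reg=0x79
After byte 2 (0xE2): reg=0xC8
After byte 3 (0x9B): reg=0xBE
Register before byte 4: 0xBE
After XOR with byte 0xE7: 0x59

Answer: 0xB2 0x63 0xC6 0x8B 0x11 0x22 0x44 0x88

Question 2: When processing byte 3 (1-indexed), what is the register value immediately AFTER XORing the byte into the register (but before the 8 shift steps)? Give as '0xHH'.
Register before byte 3: 0xC8
Byte 3: 0x9B
0xC8 XOR 0x9B = 0x53

Answer: 0x53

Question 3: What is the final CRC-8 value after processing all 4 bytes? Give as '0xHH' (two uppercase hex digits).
After byte 1 (0xEC): reg=0x79
After byte 2 (0xE2): reg=0xC8
After byte 3 (0x9B): reg=0xBE
After byte 4 (0xE7): reg=0x88

Answer: 0x88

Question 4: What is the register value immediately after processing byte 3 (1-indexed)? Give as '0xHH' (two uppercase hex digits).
Answer: 0xBE

Derivation:
After byte 1 (0xEC): reg=0x79
After byte 2 (0xE2): reg=0xC8
After byte 3 (0x9B): reg=0xBE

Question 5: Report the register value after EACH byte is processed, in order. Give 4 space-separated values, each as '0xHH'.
0x79 0xC8 0xBE 0x88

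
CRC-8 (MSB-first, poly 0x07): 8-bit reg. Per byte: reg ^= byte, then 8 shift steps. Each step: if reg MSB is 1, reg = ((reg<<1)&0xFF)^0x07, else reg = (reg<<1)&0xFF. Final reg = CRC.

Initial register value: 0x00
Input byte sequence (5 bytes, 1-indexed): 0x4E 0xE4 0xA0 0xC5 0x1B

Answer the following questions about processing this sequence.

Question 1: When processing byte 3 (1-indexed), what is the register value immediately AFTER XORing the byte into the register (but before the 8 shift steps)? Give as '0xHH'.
Answer: 0x9F

Derivation:
Register before byte 3: 0x3F
Byte 3: 0xA0
0x3F XOR 0xA0 = 0x9F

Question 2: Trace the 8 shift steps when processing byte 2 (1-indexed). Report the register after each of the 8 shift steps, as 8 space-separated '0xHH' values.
After byte 1 (0x4E): reg=0xED
Register before byte 2: 0xED
After XOR with byte 0xE4: 0x09

Answer: 0x12 0x24 0x48 0x90 0x27 0x4E 0x9C 0x3F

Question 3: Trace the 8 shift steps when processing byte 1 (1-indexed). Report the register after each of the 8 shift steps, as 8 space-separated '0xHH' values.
Register before byte 1: 0x00
After XOR with byte 0x4E: 0x4E

Answer: 0x9C 0x3F 0x7E 0xFC 0xFF 0xF9 0xF5 0xED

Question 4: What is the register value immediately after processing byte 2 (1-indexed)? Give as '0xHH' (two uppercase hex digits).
After byte 1 (0x4E): reg=0xED
After byte 2 (0xE4): reg=0x3F

Answer: 0x3F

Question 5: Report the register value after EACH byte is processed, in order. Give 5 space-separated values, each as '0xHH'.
0xED 0x3F 0xD4 0x77 0x03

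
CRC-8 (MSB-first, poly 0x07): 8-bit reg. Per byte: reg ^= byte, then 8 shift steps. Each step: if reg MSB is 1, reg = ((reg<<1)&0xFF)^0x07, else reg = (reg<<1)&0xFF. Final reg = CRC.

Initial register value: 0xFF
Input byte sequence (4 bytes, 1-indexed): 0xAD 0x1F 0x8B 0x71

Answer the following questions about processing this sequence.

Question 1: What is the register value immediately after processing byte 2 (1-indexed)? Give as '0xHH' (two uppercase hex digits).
After byte 1 (0xAD): reg=0xB9
After byte 2 (0x1F): reg=0x7B

Answer: 0x7B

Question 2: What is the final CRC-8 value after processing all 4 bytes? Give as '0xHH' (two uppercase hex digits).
After byte 1 (0xAD): reg=0xB9
After byte 2 (0x1F): reg=0x7B
After byte 3 (0x8B): reg=0xDE
After byte 4 (0x71): reg=0x44

Answer: 0x44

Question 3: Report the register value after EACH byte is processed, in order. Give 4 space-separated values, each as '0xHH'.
0xB9 0x7B 0xDE 0x44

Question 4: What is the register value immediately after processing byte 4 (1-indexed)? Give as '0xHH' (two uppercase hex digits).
After byte 1 (0xAD): reg=0xB9
After byte 2 (0x1F): reg=0x7B
After byte 3 (0x8B): reg=0xDE
After byte 4 (0x71): reg=0x44

Answer: 0x44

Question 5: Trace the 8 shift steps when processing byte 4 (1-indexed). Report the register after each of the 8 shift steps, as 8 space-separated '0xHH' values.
After byte 1 (0xAD): reg=0xB9
After byte 2 (0x1F): reg=0x7B
After byte 3 (0x8B): reg=0xDE
Register before byte 4: 0xDE
After XOR with byte 0x71: 0xAF

Answer: 0x59 0xB2 0x63 0xC6 0x8B 0x11 0x22 0x44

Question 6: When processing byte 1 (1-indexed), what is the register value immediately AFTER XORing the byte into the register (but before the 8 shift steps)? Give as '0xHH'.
Register before byte 1: 0xFF
Byte 1: 0xAD
0xFF XOR 0xAD = 0x52

Answer: 0x52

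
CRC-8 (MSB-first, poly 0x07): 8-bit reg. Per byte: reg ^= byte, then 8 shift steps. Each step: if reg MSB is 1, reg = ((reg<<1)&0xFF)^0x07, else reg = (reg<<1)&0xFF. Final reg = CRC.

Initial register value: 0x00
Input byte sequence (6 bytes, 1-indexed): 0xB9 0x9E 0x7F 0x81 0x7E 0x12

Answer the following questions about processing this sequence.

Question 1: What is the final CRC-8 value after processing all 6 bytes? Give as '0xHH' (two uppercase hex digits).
Answer: 0x52

Derivation:
After byte 1 (0xB9): reg=0x26
After byte 2 (0x9E): reg=0x21
After byte 3 (0x7F): reg=0x9D
After byte 4 (0x81): reg=0x54
After byte 5 (0x7E): reg=0xD6
After byte 6 (0x12): reg=0x52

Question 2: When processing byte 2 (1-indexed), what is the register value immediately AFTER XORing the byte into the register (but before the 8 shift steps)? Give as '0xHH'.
Register before byte 2: 0x26
Byte 2: 0x9E
0x26 XOR 0x9E = 0xB8

Answer: 0xB8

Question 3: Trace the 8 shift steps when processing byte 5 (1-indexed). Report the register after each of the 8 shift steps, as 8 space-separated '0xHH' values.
Answer: 0x54 0xA8 0x57 0xAE 0x5B 0xB6 0x6B 0xD6

Derivation:
After byte 1 (0xB9): reg=0x26
After byte 2 (0x9E): reg=0x21
After byte 3 (0x7F): reg=0x9D
After byte 4 (0x81): reg=0x54
Register before byte 5: 0x54
After XOR with byte 0x7E: 0x2A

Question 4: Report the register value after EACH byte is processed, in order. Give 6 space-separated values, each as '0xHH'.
0x26 0x21 0x9D 0x54 0xD6 0x52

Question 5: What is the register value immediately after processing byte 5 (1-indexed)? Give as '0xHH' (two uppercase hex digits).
Answer: 0xD6

Derivation:
After byte 1 (0xB9): reg=0x26
After byte 2 (0x9E): reg=0x21
After byte 3 (0x7F): reg=0x9D
After byte 4 (0x81): reg=0x54
After byte 5 (0x7E): reg=0xD6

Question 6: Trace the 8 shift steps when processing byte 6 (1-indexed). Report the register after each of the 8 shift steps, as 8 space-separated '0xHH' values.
Answer: 0x8F 0x19 0x32 0x64 0xC8 0x97 0x29 0x52

Derivation:
After byte 1 (0xB9): reg=0x26
After byte 2 (0x9E): reg=0x21
After byte 3 (0x7F): reg=0x9D
After byte 4 (0x81): reg=0x54
After byte 5 (0x7E): reg=0xD6
Register before byte 6: 0xD6
After XOR with byte 0x12: 0xC4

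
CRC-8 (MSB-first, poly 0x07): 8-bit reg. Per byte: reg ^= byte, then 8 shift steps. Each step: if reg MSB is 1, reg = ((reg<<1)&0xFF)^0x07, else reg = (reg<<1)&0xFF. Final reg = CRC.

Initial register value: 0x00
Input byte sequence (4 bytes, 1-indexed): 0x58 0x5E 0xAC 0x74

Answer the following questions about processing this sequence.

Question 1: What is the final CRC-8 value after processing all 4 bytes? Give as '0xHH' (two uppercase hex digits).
Answer: 0xEB

Derivation:
After byte 1 (0x58): reg=0x8F
After byte 2 (0x5E): reg=0x39
After byte 3 (0xAC): reg=0xE2
After byte 4 (0x74): reg=0xEB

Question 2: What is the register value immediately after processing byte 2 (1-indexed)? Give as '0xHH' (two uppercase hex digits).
After byte 1 (0x58): reg=0x8F
After byte 2 (0x5E): reg=0x39

Answer: 0x39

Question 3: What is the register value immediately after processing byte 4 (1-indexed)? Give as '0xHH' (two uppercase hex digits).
Answer: 0xEB

Derivation:
After byte 1 (0x58): reg=0x8F
After byte 2 (0x5E): reg=0x39
After byte 3 (0xAC): reg=0xE2
After byte 4 (0x74): reg=0xEB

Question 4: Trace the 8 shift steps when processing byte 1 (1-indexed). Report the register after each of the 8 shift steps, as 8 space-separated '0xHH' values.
Register before byte 1: 0x00
After XOR with byte 0x58: 0x58

Answer: 0xB0 0x67 0xCE 0x9B 0x31 0x62 0xC4 0x8F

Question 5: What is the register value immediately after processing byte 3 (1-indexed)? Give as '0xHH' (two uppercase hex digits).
After byte 1 (0x58): reg=0x8F
After byte 2 (0x5E): reg=0x39
After byte 3 (0xAC): reg=0xE2

Answer: 0xE2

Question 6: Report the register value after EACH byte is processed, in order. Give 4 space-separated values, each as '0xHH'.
0x8F 0x39 0xE2 0xEB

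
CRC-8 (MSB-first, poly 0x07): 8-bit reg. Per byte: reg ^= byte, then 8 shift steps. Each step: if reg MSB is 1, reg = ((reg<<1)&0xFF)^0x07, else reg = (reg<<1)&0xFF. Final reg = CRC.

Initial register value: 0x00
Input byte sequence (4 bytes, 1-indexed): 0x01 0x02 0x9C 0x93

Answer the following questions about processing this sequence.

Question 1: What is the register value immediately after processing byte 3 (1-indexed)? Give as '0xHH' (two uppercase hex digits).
After byte 1 (0x01): reg=0x07
After byte 2 (0x02): reg=0x1B
After byte 3 (0x9C): reg=0x9C

Answer: 0x9C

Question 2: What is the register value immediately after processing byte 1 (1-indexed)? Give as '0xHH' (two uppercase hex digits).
Answer: 0x07

Derivation:
After byte 1 (0x01): reg=0x07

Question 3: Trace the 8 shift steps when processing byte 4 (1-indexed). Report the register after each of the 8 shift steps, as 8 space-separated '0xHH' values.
Answer: 0x1E 0x3C 0x78 0xF0 0xE7 0xC9 0x95 0x2D

Derivation:
After byte 1 (0x01): reg=0x07
After byte 2 (0x02): reg=0x1B
After byte 3 (0x9C): reg=0x9C
Register before byte 4: 0x9C
After XOR with byte 0x93: 0x0F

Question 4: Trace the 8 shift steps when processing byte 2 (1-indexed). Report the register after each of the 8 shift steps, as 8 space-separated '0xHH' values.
After byte 1 (0x01): reg=0x07
Register before byte 2: 0x07
After XOR with byte 0x02: 0x05

Answer: 0x0A 0x14 0x28 0x50 0xA0 0x47 0x8E 0x1B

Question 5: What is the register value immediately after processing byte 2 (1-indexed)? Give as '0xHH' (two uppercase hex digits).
Answer: 0x1B

Derivation:
After byte 1 (0x01): reg=0x07
After byte 2 (0x02): reg=0x1B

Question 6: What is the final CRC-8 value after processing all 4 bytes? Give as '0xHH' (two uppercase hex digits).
After byte 1 (0x01): reg=0x07
After byte 2 (0x02): reg=0x1B
After byte 3 (0x9C): reg=0x9C
After byte 4 (0x93): reg=0x2D

Answer: 0x2D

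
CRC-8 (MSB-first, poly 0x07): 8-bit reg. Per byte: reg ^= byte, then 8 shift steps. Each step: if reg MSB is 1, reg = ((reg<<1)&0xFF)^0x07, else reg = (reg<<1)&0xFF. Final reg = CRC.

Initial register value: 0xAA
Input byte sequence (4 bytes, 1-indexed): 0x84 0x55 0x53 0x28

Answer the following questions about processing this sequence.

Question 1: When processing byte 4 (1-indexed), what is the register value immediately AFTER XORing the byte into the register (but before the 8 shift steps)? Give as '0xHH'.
Register before byte 4: 0x9C
Byte 4: 0x28
0x9C XOR 0x28 = 0xB4

Answer: 0xB4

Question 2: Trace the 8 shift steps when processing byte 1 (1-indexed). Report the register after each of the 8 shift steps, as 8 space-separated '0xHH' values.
Answer: 0x5C 0xB8 0x77 0xEE 0xDB 0xB1 0x65 0xCA

Derivation:
Register before byte 1: 0xAA
After XOR with byte 0x84: 0x2E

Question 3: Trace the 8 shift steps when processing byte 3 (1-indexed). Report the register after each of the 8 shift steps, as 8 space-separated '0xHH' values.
Answer: 0x09 0x12 0x24 0x48 0x90 0x27 0x4E 0x9C

Derivation:
After byte 1 (0x84): reg=0xCA
After byte 2 (0x55): reg=0xD4
Register before byte 3: 0xD4
After XOR with byte 0x53: 0x87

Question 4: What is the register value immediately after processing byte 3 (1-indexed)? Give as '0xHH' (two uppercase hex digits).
Answer: 0x9C

Derivation:
After byte 1 (0x84): reg=0xCA
After byte 2 (0x55): reg=0xD4
After byte 3 (0x53): reg=0x9C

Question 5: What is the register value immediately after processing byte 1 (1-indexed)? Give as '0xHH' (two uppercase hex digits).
Answer: 0xCA

Derivation:
After byte 1 (0x84): reg=0xCA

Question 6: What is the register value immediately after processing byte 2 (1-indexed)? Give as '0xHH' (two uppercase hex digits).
After byte 1 (0x84): reg=0xCA
After byte 2 (0x55): reg=0xD4

Answer: 0xD4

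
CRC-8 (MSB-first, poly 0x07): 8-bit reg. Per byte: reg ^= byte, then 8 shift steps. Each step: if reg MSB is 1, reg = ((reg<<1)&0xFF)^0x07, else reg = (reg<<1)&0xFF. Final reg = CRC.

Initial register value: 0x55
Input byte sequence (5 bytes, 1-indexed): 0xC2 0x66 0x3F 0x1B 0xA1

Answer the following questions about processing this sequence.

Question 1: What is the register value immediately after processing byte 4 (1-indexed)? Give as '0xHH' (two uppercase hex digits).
Answer: 0xF7

Derivation:
After byte 1 (0xC2): reg=0xEC
After byte 2 (0x66): reg=0xBF
After byte 3 (0x3F): reg=0x89
After byte 4 (0x1B): reg=0xF7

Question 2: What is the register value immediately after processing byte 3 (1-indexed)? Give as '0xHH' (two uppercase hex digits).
After byte 1 (0xC2): reg=0xEC
After byte 2 (0x66): reg=0xBF
After byte 3 (0x3F): reg=0x89

Answer: 0x89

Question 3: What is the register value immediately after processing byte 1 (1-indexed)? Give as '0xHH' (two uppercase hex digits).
Answer: 0xEC

Derivation:
After byte 1 (0xC2): reg=0xEC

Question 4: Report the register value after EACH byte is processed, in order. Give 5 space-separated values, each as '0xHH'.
0xEC 0xBF 0x89 0xF7 0xA5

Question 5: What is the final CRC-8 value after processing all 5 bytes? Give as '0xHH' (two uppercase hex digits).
After byte 1 (0xC2): reg=0xEC
After byte 2 (0x66): reg=0xBF
After byte 3 (0x3F): reg=0x89
After byte 4 (0x1B): reg=0xF7
After byte 5 (0xA1): reg=0xA5

Answer: 0xA5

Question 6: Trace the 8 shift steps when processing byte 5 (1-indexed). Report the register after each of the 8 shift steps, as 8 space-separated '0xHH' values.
Answer: 0xAC 0x5F 0xBE 0x7B 0xF6 0xEB 0xD1 0xA5

Derivation:
After byte 1 (0xC2): reg=0xEC
After byte 2 (0x66): reg=0xBF
After byte 3 (0x3F): reg=0x89
After byte 4 (0x1B): reg=0xF7
Register before byte 5: 0xF7
After XOR with byte 0xA1: 0x56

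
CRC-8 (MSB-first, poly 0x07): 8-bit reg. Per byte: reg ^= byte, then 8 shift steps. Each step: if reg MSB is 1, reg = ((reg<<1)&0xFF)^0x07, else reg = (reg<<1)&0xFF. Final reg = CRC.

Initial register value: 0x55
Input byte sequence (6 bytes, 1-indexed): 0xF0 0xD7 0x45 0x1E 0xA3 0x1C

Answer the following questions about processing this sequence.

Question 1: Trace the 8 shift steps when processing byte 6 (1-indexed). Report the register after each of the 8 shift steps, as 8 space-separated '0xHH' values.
Answer: 0x14 0x28 0x50 0xA0 0x47 0x8E 0x1B 0x36

Derivation:
After byte 1 (0xF0): reg=0x72
After byte 2 (0xD7): reg=0x72
After byte 3 (0x45): reg=0x85
After byte 4 (0x1E): reg=0xC8
After byte 5 (0xA3): reg=0x16
Register before byte 6: 0x16
After XOR with byte 0x1C: 0x0A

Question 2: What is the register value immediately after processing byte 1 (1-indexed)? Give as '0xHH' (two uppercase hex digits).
Answer: 0x72

Derivation:
After byte 1 (0xF0): reg=0x72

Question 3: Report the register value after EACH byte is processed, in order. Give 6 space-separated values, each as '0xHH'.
0x72 0x72 0x85 0xC8 0x16 0x36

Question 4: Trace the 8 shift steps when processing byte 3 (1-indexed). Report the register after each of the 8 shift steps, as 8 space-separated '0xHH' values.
After byte 1 (0xF0): reg=0x72
After byte 2 (0xD7): reg=0x72
Register before byte 3: 0x72
After XOR with byte 0x45: 0x37

Answer: 0x6E 0xDC 0xBF 0x79 0xF2 0xE3 0xC1 0x85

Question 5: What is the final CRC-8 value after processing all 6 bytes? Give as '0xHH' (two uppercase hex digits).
Answer: 0x36

Derivation:
After byte 1 (0xF0): reg=0x72
After byte 2 (0xD7): reg=0x72
After byte 3 (0x45): reg=0x85
After byte 4 (0x1E): reg=0xC8
After byte 5 (0xA3): reg=0x16
After byte 6 (0x1C): reg=0x36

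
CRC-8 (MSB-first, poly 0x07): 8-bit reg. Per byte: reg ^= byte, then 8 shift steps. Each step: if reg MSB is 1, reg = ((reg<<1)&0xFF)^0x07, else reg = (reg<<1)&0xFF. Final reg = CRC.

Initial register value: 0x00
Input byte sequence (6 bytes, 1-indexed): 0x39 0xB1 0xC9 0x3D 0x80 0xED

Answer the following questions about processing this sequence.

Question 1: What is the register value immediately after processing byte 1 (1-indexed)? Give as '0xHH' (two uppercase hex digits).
Answer: 0xAF

Derivation:
After byte 1 (0x39): reg=0xAF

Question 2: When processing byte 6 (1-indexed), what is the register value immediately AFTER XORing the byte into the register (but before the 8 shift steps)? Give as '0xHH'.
Answer: 0x60

Derivation:
Register before byte 6: 0x8D
Byte 6: 0xED
0x8D XOR 0xED = 0x60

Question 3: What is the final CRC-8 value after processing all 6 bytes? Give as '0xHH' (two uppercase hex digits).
After byte 1 (0x39): reg=0xAF
After byte 2 (0xB1): reg=0x5A
After byte 3 (0xC9): reg=0xF0
After byte 4 (0x3D): reg=0x6D
After byte 5 (0x80): reg=0x8D
After byte 6 (0xED): reg=0x27

Answer: 0x27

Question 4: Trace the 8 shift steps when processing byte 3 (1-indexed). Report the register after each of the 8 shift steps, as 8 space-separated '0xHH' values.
Answer: 0x21 0x42 0x84 0x0F 0x1E 0x3C 0x78 0xF0

Derivation:
After byte 1 (0x39): reg=0xAF
After byte 2 (0xB1): reg=0x5A
Register before byte 3: 0x5A
After XOR with byte 0xC9: 0x93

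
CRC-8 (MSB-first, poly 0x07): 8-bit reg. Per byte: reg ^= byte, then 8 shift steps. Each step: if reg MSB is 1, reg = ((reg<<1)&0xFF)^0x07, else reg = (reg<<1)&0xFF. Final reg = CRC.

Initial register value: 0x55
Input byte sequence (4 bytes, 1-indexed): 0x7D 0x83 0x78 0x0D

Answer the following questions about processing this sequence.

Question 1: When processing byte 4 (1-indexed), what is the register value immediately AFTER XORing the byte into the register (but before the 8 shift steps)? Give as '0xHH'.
Register before byte 4: 0xF4
Byte 4: 0x0D
0xF4 XOR 0x0D = 0xF9

Answer: 0xF9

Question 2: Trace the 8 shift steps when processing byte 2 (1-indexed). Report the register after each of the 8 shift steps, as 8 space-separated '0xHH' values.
Answer: 0xB6 0x6B 0xD6 0xAB 0x51 0xA2 0x43 0x86

Derivation:
After byte 1 (0x7D): reg=0xD8
Register before byte 2: 0xD8
After XOR with byte 0x83: 0x5B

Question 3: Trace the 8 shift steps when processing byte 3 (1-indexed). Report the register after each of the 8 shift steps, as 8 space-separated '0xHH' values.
After byte 1 (0x7D): reg=0xD8
After byte 2 (0x83): reg=0x86
Register before byte 3: 0x86
After XOR with byte 0x78: 0xFE

Answer: 0xFB 0xF1 0xE5 0xCD 0x9D 0x3D 0x7A 0xF4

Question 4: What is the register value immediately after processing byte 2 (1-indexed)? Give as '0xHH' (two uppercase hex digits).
Answer: 0x86

Derivation:
After byte 1 (0x7D): reg=0xD8
After byte 2 (0x83): reg=0x86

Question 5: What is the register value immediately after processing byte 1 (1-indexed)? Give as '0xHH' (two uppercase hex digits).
Answer: 0xD8

Derivation:
After byte 1 (0x7D): reg=0xD8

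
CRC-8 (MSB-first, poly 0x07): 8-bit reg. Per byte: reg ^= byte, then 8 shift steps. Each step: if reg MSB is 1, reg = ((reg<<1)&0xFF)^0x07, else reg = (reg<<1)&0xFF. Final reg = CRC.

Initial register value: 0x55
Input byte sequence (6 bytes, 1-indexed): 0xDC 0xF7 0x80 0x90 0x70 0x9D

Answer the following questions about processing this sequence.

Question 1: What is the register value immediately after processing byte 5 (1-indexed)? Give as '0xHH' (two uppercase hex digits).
Answer: 0x30

Derivation:
After byte 1 (0xDC): reg=0xB6
After byte 2 (0xF7): reg=0xC0
After byte 3 (0x80): reg=0xC7
After byte 4 (0x90): reg=0xA2
After byte 5 (0x70): reg=0x30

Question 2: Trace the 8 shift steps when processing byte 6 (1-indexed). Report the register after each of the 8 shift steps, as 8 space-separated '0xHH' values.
After byte 1 (0xDC): reg=0xB6
After byte 2 (0xF7): reg=0xC0
After byte 3 (0x80): reg=0xC7
After byte 4 (0x90): reg=0xA2
After byte 5 (0x70): reg=0x30
Register before byte 6: 0x30
After XOR with byte 0x9D: 0xAD

Answer: 0x5D 0xBA 0x73 0xE6 0xCB 0x91 0x25 0x4A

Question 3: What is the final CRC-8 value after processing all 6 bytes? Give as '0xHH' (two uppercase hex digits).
After byte 1 (0xDC): reg=0xB6
After byte 2 (0xF7): reg=0xC0
After byte 3 (0x80): reg=0xC7
After byte 4 (0x90): reg=0xA2
After byte 5 (0x70): reg=0x30
After byte 6 (0x9D): reg=0x4A

Answer: 0x4A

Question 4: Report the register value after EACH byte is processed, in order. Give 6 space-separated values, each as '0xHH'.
0xB6 0xC0 0xC7 0xA2 0x30 0x4A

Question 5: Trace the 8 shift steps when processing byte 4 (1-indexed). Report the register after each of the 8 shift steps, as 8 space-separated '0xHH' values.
Answer: 0xAE 0x5B 0xB6 0x6B 0xD6 0xAB 0x51 0xA2

Derivation:
After byte 1 (0xDC): reg=0xB6
After byte 2 (0xF7): reg=0xC0
After byte 3 (0x80): reg=0xC7
Register before byte 4: 0xC7
After XOR with byte 0x90: 0x57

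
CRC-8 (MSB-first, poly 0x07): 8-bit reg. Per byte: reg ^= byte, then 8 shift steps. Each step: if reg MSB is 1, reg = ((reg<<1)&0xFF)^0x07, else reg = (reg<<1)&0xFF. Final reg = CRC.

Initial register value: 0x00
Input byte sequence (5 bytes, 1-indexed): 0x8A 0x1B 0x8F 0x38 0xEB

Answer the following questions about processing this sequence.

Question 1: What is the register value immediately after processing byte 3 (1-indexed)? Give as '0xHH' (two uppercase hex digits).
Answer: 0xE8

Derivation:
After byte 1 (0x8A): reg=0xBF
After byte 2 (0x1B): reg=0x75
After byte 3 (0x8F): reg=0xE8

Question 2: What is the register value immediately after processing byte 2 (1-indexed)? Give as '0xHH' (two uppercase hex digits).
Answer: 0x75

Derivation:
After byte 1 (0x8A): reg=0xBF
After byte 2 (0x1B): reg=0x75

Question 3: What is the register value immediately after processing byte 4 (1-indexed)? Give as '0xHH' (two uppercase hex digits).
Answer: 0x3E

Derivation:
After byte 1 (0x8A): reg=0xBF
After byte 2 (0x1B): reg=0x75
After byte 3 (0x8F): reg=0xE8
After byte 4 (0x38): reg=0x3E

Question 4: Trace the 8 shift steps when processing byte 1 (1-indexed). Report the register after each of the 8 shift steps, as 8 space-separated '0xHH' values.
Register before byte 1: 0x00
After XOR with byte 0x8A: 0x8A

Answer: 0x13 0x26 0x4C 0x98 0x37 0x6E 0xDC 0xBF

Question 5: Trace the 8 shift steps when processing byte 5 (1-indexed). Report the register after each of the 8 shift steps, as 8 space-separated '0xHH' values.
Answer: 0xAD 0x5D 0xBA 0x73 0xE6 0xCB 0x91 0x25

Derivation:
After byte 1 (0x8A): reg=0xBF
After byte 2 (0x1B): reg=0x75
After byte 3 (0x8F): reg=0xE8
After byte 4 (0x38): reg=0x3E
Register before byte 5: 0x3E
After XOR with byte 0xEB: 0xD5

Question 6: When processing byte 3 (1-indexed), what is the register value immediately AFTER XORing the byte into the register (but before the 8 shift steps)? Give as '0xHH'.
Register before byte 3: 0x75
Byte 3: 0x8F
0x75 XOR 0x8F = 0xFA

Answer: 0xFA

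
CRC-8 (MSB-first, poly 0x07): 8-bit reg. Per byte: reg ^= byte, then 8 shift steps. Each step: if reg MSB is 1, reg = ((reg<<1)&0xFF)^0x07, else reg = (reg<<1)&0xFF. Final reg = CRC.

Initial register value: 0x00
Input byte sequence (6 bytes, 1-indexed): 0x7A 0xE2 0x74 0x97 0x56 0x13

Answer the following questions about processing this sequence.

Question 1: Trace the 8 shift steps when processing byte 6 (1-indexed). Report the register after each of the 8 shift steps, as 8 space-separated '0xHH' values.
After byte 1 (0x7A): reg=0x61
After byte 2 (0xE2): reg=0x80
After byte 3 (0x74): reg=0xC2
After byte 4 (0x97): reg=0xAC
After byte 5 (0x56): reg=0xE8
Register before byte 6: 0xE8
After XOR with byte 0x13: 0xFB

Answer: 0xF1 0xE5 0xCD 0x9D 0x3D 0x7A 0xF4 0xEF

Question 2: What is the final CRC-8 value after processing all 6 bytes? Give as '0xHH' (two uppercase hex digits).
After byte 1 (0x7A): reg=0x61
After byte 2 (0xE2): reg=0x80
After byte 3 (0x74): reg=0xC2
After byte 4 (0x97): reg=0xAC
After byte 5 (0x56): reg=0xE8
After byte 6 (0x13): reg=0xEF

Answer: 0xEF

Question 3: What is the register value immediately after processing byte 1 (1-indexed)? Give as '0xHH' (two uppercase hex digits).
After byte 1 (0x7A): reg=0x61

Answer: 0x61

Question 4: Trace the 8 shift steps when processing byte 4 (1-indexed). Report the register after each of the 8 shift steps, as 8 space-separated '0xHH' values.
After byte 1 (0x7A): reg=0x61
After byte 2 (0xE2): reg=0x80
After byte 3 (0x74): reg=0xC2
Register before byte 4: 0xC2
After XOR with byte 0x97: 0x55

Answer: 0xAA 0x53 0xA6 0x4B 0x96 0x2B 0x56 0xAC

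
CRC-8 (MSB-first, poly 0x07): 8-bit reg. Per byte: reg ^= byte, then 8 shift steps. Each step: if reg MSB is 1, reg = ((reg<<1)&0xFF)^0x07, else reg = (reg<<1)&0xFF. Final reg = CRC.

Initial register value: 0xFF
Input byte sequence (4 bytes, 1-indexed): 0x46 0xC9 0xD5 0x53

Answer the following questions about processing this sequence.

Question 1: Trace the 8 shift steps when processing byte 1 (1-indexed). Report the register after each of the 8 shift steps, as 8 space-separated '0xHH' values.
Register before byte 1: 0xFF
After XOR with byte 0x46: 0xB9

Answer: 0x75 0xEA 0xD3 0xA1 0x45 0x8A 0x13 0x26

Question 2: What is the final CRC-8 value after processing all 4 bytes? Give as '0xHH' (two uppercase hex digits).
Answer: 0xCC

Derivation:
After byte 1 (0x46): reg=0x26
After byte 2 (0xC9): reg=0x83
After byte 3 (0xD5): reg=0xA5
After byte 4 (0x53): reg=0xCC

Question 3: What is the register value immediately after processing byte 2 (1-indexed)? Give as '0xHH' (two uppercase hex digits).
Answer: 0x83

Derivation:
After byte 1 (0x46): reg=0x26
After byte 2 (0xC9): reg=0x83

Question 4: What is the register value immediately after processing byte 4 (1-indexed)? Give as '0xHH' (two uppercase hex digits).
Answer: 0xCC

Derivation:
After byte 1 (0x46): reg=0x26
After byte 2 (0xC9): reg=0x83
After byte 3 (0xD5): reg=0xA5
After byte 4 (0x53): reg=0xCC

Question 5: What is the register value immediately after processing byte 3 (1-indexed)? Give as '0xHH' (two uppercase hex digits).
Answer: 0xA5

Derivation:
After byte 1 (0x46): reg=0x26
After byte 2 (0xC9): reg=0x83
After byte 3 (0xD5): reg=0xA5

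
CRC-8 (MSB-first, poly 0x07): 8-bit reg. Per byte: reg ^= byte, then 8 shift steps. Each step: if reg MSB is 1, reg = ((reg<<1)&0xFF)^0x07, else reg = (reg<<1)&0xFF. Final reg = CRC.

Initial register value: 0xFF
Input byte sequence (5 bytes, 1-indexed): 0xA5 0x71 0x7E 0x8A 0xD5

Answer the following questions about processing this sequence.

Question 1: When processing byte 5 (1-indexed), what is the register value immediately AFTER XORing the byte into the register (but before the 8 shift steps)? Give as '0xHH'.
Register before byte 5: 0xA7
Byte 5: 0xD5
0xA7 XOR 0xD5 = 0x72

Answer: 0x72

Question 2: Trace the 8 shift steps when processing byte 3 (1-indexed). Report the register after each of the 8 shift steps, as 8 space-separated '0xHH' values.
After byte 1 (0xA5): reg=0x81
After byte 2 (0x71): reg=0xDE
Register before byte 3: 0xDE
After XOR with byte 0x7E: 0xA0

Answer: 0x47 0x8E 0x1B 0x36 0x6C 0xD8 0xB7 0x69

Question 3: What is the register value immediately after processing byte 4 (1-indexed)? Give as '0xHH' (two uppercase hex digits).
Answer: 0xA7

Derivation:
After byte 1 (0xA5): reg=0x81
After byte 2 (0x71): reg=0xDE
After byte 3 (0x7E): reg=0x69
After byte 4 (0x8A): reg=0xA7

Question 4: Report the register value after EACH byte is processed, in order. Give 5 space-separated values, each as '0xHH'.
0x81 0xDE 0x69 0xA7 0x59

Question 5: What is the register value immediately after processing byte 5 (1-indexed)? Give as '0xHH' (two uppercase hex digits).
Answer: 0x59

Derivation:
After byte 1 (0xA5): reg=0x81
After byte 2 (0x71): reg=0xDE
After byte 3 (0x7E): reg=0x69
After byte 4 (0x8A): reg=0xA7
After byte 5 (0xD5): reg=0x59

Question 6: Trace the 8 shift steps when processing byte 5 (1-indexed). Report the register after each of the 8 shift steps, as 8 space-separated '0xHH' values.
After byte 1 (0xA5): reg=0x81
After byte 2 (0x71): reg=0xDE
After byte 3 (0x7E): reg=0x69
After byte 4 (0x8A): reg=0xA7
Register before byte 5: 0xA7
After XOR with byte 0xD5: 0x72

Answer: 0xE4 0xCF 0x99 0x35 0x6A 0xD4 0xAF 0x59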